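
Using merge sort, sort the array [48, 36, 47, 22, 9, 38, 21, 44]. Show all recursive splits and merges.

Merge sort trace:

Split: [48, 36, 47, 22, 9, 38, 21, 44] -> [48, 36, 47, 22] and [9, 38, 21, 44]
  Split: [48, 36, 47, 22] -> [48, 36] and [47, 22]
    Split: [48, 36] -> [48] and [36]
    Merge: [48] + [36] -> [36, 48]
    Split: [47, 22] -> [47] and [22]
    Merge: [47] + [22] -> [22, 47]
  Merge: [36, 48] + [22, 47] -> [22, 36, 47, 48]
  Split: [9, 38, 21, 44] -> [9, 38] and [21, 44]
    Split: [9, 38] -> [9] and [38]
    Merge: [9] + [38] -> [9, 38]
    Split: [21, 44] -> [21] and [44]
    Merge: [21] + [44] -> [21, 44]
  Merge: [9, 38] + [21, 44] -> [9, 21, 38, 44]
Merge: [22, 36, 47, 48] + [9, 21, 38, 44] -> [9, 21, 22, 36, 38, 44, 47, 48]

Final sorted array: [9, 21, 22, 36, 38, 44, 47, 48]

The merge sort proceeds by recursively splitting the array and merging sorted halves.
After all merges, the sorted array is [9, 21, 22, 36, 38, 44, 47, 48].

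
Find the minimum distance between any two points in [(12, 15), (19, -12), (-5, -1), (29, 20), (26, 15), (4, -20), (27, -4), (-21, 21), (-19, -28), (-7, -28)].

Computing all pairwise distances among 10 points:

d((12, 15), (19, -12)) = 27.8927
d((12, 15), (-5, -1)) = 23.3452
d((12, 15), (29, 20)) = 17.72
d((12, 15), (26, 15)) = 14.0
d((12, 15), (4, -20)) = 35.9026
d((12, 15), (27, -4)) = 24.2074
d((12, 15), (-21, 21)) = 33.541
d((12, 15), (-19, -28)) = 53.0094
d((12, 15), (-7, -28)) = 47.0106
d((19, -12), (-5, -1)) = 26.4008
d((19, -12), (29, 20)) = 33.5261
d((19, -12), (26, 15)) = 27.8927
d((19, -12), (4, -20)) = 17.0
d((19, -12), (27, -4)) = 11.3137
d((19, -12), (-21, 21)) = 51.8556
d((19, -12), (-19, -28)) = 41.2311
d((19, -12), (-7, -28)) = 30.5287
d((-5, -1), (29, 20)) = 39.9625
d((-5, -1), (26, 15)) = 34.8855
d((-5, -1), (4, -20)) = 21.0238
d((-5, -1), (27, -4)) = 32.1403
d((-5, -1), (-21, 21)) = 27.2029
d((-5, -1), (-19, -28)) = 30.4138
d((-5, -1), (-7, -28)) = 27.074
d((29, 20), (26, 15)) = 5.831 <-- minimum
d((29, 20), (4, -20)) = 47.1699
d((29, 20), (27, -4)) = 24.0832
d((29, 20), (-21, 21)) = 50.01
d((29, 20), (-19, -28)) = 67.8823
d((29, 20), (-7, -28)) = 60.0
d((26, 15), (4, -20)) = 41.3401
d((26, 15), (27, -4)) = 19.0263
d((26, 15), (-21, 21)) = 47.3814
d((26, 15), (-19, -28)) = 62.2415
d((26, 15), (-7, -28)) = 54.2033
d((4, -20), (27, -4)) = 28.0179
d((4, -20), (-21, 21)) = 48.0208
d((4, -20), (-19, -28)) = 24.3516
d((4, -20), (-7, -28)) = 13.6015
d((27, -4), (-21, 21)) = 54.1202
d((27, -4), (-19, -28)) = 51.8845
d((27, -4), (-7, -28)) = 41.6173
d((-21, 21), (-19, -28)) = 49.0408
d((-21, 21), (-7, -28)) = 50.9608
d((-19, -28), (-7, -28)) = 12.0

Closest pair: (29, 20) and (26, 15) with distance 5.831

The closest pair is (29, 20) and (26, 15) with Euclidean distance 5.831. For 10 points, brute-force pairwise comparison is shown above. For large n, the divide-and-conquer algorithm (sort by x, recurse on halves, check the dividing strip) achieves O(n log n).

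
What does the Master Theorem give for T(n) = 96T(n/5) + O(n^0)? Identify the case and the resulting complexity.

Master Theorem for T(n) = 96T(n/5) + O(n^0):

a = 96, b = 5, c = 0
log_b(a) = log_5(96) = 2.8360

Case 1: c = 0 < log_5(96) = 2.8360
T(n) = O(n^(log_5 96))

For T(n) = 96T(n/5) + O(n^0): log_5(96) = 2.8360. This is Case 1 of the Master Theorem (c < log_b(a), work dominated by leaves), giving O(n^(log_5 96)).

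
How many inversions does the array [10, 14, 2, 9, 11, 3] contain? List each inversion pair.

Finding inversions in [10, 14, 2, 9, 11, 3]:

(0, 2): arr[0]=10 > arr[2]=2
(0, 3): arr[0]=10 > arr[3]=9
(0, 5): arr[0]=10 > arr[5]=3
(1, 2): arr[1]=14 > arr[2]=2
(1, 3): arr[1]=14 > arr[3]=9
(1, 4): arr[1]=14 > arr[4]=11
(1, 5): arr[1]=14 > arr[5]=3
(3, 5): arr[3]=9 > arr[5]=3
(4, 5): arr[4]=11 > arr[5]=3

Total inversions: 9

The array has 9 inversion(s): (0,2), (0,3), (0,5), (1,2), (1,3), (1,4), (1,5), (3,5), (4,5). Each pair (i,j) satisfies i < j and arr[i] > arr[j].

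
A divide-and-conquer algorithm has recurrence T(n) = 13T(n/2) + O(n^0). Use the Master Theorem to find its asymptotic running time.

Master Theorem for T(n) = 13T(n/2) + O(n^0):

a = 13, b = 2, c = 0
log_b(a) = log_2(13) = 3.7004

Case 1: c = 0 < log_2(13) = 3.7004
T(n) = O(n^(log_2 13))

For T(n) = 13T(n/2) + O(n^0): log_2(13) = 3.7004. This is Case 1 of the Master Theorem (c < log_b(a), work dominated by leaves), giving O(n^(log_2 13)).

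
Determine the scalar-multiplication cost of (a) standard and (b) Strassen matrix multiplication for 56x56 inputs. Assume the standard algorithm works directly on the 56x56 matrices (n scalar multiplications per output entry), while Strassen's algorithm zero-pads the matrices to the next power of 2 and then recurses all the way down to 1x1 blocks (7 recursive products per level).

Matrix multiplication for 56x56 matrices:

Strassen's algorithm requires power-of-2 dimensions. Pad 56x56 to 64x64 (next power of 2).

Standard algorithm: 56^3 = 175616 multiplications
Strassen's algorithm: 7^(log2(64)) = 7^6 = 117649 multiplications
Savings: 175616 - 117649 = 57967 multiplications

Standard: 175616 multiplications (56^3). Strassen: 117649 multiplications (7^6, after padding to 64x64). Strassen reduces 8 recursive multiplications to 7 at each level.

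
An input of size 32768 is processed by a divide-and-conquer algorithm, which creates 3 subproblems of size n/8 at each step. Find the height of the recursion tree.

For divide and conquer with division factor 8:

Problem sizes at each level:
Level 0: 32768
Level 1: 4096
Level 2: 512
Level 3: 64
Level 4: 8
Level 5: 1

The root is level 0 and the size-1 base case is level 5 (the tree spans levels 0 through 5, i.e. 6 levels counting the root), so the depth is the number of divisions: log_8(32768) = 5

The recursion tree depth is log_8(32768) = 5. At each level, the problem size is divided by 8, so it takes 5 divisions to reduce to a base case of size 1. The algorithm makes 3 recursive calls at each level.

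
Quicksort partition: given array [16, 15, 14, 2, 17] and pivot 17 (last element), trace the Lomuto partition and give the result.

Lomuto partition with pivot = 17:

Initial array: [16, 15, 14, 2, 17]

arr[0]=16 <= 17: swap with position 0, array becomes [16, 15, 14, 2, 17]
arr[1]=15 <= 17: swap with position 1, array becomes [16, 15, 14, 2, 17]
arr[2]=14 <= 17: swap with position 2, array becomes [16, 15, 14, 2, 17]
arr[3]=2 <= 17: swap with position 3, array becomes [16, 15, 14, 2, 17]

Place pivot at position 4: [16, 15, 14, 2, 17]
Pivot position: 4

After partitioning with pivot 17, the array becomes [16, 15, 14, 2, 17]. The pivot is placed at index 4. All elements to the left of the pivot are <= 17, and all elements to the right are > 17.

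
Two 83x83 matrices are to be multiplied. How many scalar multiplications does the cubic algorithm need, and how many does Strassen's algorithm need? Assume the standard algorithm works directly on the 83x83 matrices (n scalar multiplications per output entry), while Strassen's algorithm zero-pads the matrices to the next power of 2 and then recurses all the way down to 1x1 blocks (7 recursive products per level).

Matrix multiplication for 83x83 matrices:

Strassen's algorithm requires power-of-2 dimensions. Pad 83x83 to 128x128 (next power of 2).

Standard algorithm: 83^3 = 571787 multiplications
Strassen's algorithm: 7^(log2(128)) = 7^7 = 823543 multiplications
Difference: 571787 - 823543 = -251756 (Strassen uses MORE here due to padding overhead — for small or just-over-power-of-2 n, padding can outweigh the per-level savings)

Standard: 571787 multiplications (83^3). Strassen: 823543 multiplications (7^7, after padding to 128x128). Strassen reduces 8 recursive multiplications to 7 at each level.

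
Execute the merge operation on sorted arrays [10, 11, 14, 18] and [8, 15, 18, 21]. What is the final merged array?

Merging process:

Compare 10 vs 8: take 8 from right. Merged: [8]
Compare 10 vs 15: take 10 from left. Merged: [8, 10]
Compare 11 vs 15: take 11 from left. Merged: [8, 10, 11]
Compare 14 vs 15: take 14 from left. Merged: [8, 10, 11, 14]
Compare 18 vs 15: take 15 from right. Merged: [8, 10, 11, 14, 15]
Compare 18 vs 18: take 18 from left. Merged: [8, 10, 11, 14, 15, 18]
Append remaining from right: [18, 21]. Merged: [8, 10, 11, 14, 15, 18, 18, 21]

Final merged array: [8, 10, 11, 14, 15, 18, 18, 21]
Total comparisons: 6

The merged array is [8, 10, 11, 14, 15, 18, 18, 21], requiring 6 comparisons. The merge step runs in O(n) time where n is the total number of elements.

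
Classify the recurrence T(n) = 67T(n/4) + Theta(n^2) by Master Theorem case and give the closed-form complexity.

Master Theorem for T(n) = 67T(n/4) + O(n^2):

a = 67, b = 4, c = 2
log_b(a) = log_4(67) = 3.0330

Case 1: c = 2 < log_4(67) = 3.0330
T(n) = O(n^(log_4 67))

For T(n) = 67T(n/4) + O(n^2): log_4(67) = 3.0330. This is Case 1 of the Master Theorem (c < log_b(a), work dominated by leaves), giving O(n^(log_4 67)).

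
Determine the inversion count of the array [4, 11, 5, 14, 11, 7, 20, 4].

Finding inversions in [4, 11, 5, 14, 11, 7, 20, 4]:

(1, 2): arr[1]=11 > arr[2]=5
(1, 5): arr[1]=11 > arr[5]=7
(1, 7): arr[1]=11 > arr[7]=4
(2, 7): arr[2]=5 > arr[7]=4
(3, 4): arr[3]=14 > arr[4]=11
(3, 5): arr[3]=14 > arr[5]=7
(3, 7): arr[3]=14 > arr[7]=4
(4, 5): arr[4]=11 > arr[5]=7
(4, 7): arr[4]=11 > arr[7]=4
(5, 7): arr[5]=7 > arr[7]=4
(6, 7): arr[6]=20 > arr[7]=4

Total inversions: 11

The array has 11 inversion(s): (1,2), (1,5), (1,7), (2,7), (3,4), (3,5), (3,7), (4,5), (4,7), (5,7), (6,7). Each pair (i,j) satisfies i < j and arr[i] > arr[j].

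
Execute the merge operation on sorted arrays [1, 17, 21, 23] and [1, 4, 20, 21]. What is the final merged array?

Merging process:

Compare 1 vs 1: take 1 from left. Merged: [1]
Compare 17 vs 1: take 1 from right. Merged: [1, 1]
Compare 17 vs 4: take 4 from right. Merged: [1, 1, 4]
Compare 17 vs 20: take 17 from left. Merged: [1, 1, 4, 17]
Compare 21 vs 20: take 20 from right. Merged: [1, 1, 4, 17, 20]
Compare 21 vs 21: take 21 from left. Merged: [1, 1, 4, 17, 20, 21]
Compare 23 vs 21: take 21 from right. Merged: [1, 1, 4, 17, 20, 21, 21]
Append remaining from left: [23]. Merged: [1, 1, 4, 17, 20, 21, 21, 23]

Final merged array: [1, 1, 4, 17, 20, 21, 21, 23]
Total comparisons: 7

The merged array is [1, 1, 4, 17, 20, 21, 21, 23], requiring 7 comparisons. The merge step runs in O(n) time where n is the total number of elements.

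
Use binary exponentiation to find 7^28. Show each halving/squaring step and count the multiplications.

Computing 7^28 by squaring (build up from 7^1; each line after the first costs one multiplication):

7^1 = 7
7^2 = (7^1)^2 = 7^2 = 49
7^3 = 7 * 7^2 = 7 * 49 = 343
7^6 = (7^3)^2 = 343^2 = 117649
7^7 = 7 * 7^6 = 7 * 117649 = 823543
7^14 = (7^7)^2 = 823543^2 = 678223072849
7^28 = (7^14)^2 = 678223072849^2 = 459986536544739960976801

Result: 459986536544739960976801
Multiplications needed: 6 (6 lines after 7^1)

7^28 = 459986536544739960976801. Using exponentiation by squaring, this requires 6 multiplications. The key idea: if the exponent is even, square the half-power; if odd, multiply by the base once.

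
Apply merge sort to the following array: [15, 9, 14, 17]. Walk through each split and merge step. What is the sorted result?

Merge sort trace:

Split: [15, 9, 14, 17] -> [15, 9] and [14, 17]
  Split: [15, 9] -> [15] and [9]
  Merge: [15] + [9] -> [9, 15]
  Split: [14, 17] -> [14] and [17]
  Merge: [14] + [17] -> [14, 17]
Merge: [9, 15] + [14, 17] -> [9, 14, 15, 17]

Final sorted array: [9, 14, 15, 17]

The merge sort proceeds by recursively splitting the array and merging sorted halves.
After all merges, the sorted array is [9, 14, 15, 17].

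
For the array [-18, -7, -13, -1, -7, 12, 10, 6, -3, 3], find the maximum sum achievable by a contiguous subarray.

Using Kadane's algorithm on [-18, -7, -13, -1, -7, 12, 10, 6, -3, 3]:

Scanning through the array:
Position 1 (value -7): max_ending_here = -7, max_so_far = -7
Position 2 (value -13): max_ending_here = -13, max_so_far = -7
Position 3 (value -1): max_ending_here = -1, max_so_far = -1
Position 4 (value -7): max_ending_here = -7, max_so_far = -1
Position 5 (value 12): max_ending_here = 12, max_so_far = 12
Position 6 (value 10): max_ending_here = 22, max_so_far = 22
Position 7 (value 6): max_ending_here = 28, max_so_far = 28
Position 8 (value -3): max_ending_here = 25, max_so_far = 28
Position 9 (value 3): max_ending_here = 28, max_so_far = 28

Maximum subarray: [12, 10, 6]
Maximum sum: 28

The maximum subarray is [12, 10, 6] with sum 28. This subarray runs from index 5 to index 7.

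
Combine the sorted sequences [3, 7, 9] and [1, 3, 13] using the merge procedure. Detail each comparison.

Merging process:

Compare 3 vs 1: take 1 from right. Merged: [1]
Compare 3 vs 3: take 3 from left. Merged: [1, 3]
Compare 7 vs 3: take 3 from right. Merged: [1, 3, 3]
Compare 7 vs 13: take 7 from left. Merged: [1, 3, 3, 7]
Compare 9 vs 13: take 9 from left. Merged: [1, 3, 3, 7, 9]
Append remaining from right: [13]. Merged: [1, 3, 3, 7, 9, 13]

Final merged array: [1, 3, 3, 7, 9, 13]
Total comparisons: 5

The merged array is [1, 3, 3, 7, 9, 13], requiring 5 comparisons. The merge step runs in O(n) time where n is the total number of elements.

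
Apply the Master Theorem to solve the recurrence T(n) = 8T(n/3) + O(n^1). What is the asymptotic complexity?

Master Theorem for T(n) = 8T(n/3) + O(n^1):

a = 8, b = 3, c = 1
log_b(a) = log_3(8) = 1.8928

Case 1: c = 1 < log_3(8) = 1.8928
T(n) = O(n^(log_3 8))

For T(n) = 8T(n/3) + O(n^1): log_3(8) = 1.8928. This is Case 1 of the Master Theorem (c < log_b(a), work dominated by leaves), giving O(n^(log_3 8)).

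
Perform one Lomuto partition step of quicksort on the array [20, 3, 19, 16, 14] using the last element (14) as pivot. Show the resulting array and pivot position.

Lomuto partition with pivot = 14:

Initial array: [20, 3, 19, 16, 14]

arr[0]=20 > 14: no swap
arr[1]=3 <= 14: swap with position 0, array becomes [3, 20, 19, 16, 14]
arr[2]=19 > 14: no swap
arr[3]=16 > 14: no swap

Place pivot at position 1: [3, 14, 19, 16, 20]
Pivot position: 1

After partitioning with pivot 14, the array becomes [3, 14, 19, 16, 20]. The pivot is placed at index 1. All elements to the left of the pivot are <= 14, and all elements to the right are > 14.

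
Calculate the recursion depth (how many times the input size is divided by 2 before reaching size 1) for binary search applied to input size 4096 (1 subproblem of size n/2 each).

For divide and conquer with division factor 2:

Problem sizes at each level:
Level 0: 4096
Level 1: 2048
Level 2: 1024
Level 3: 512
Level 4: 256
Level 5: 128
Level 6: 64
Level 7: 32
Level 8: 16
Level 9: 8
Level 10: 4
Level 11: 2
Level 12: 1

The root is level 0 and the size-1 base case is level 12 (the tree spans levels 0 through 12, i.e. 13 levels counting the root), so the depth is the number of divisions: log_2(4096) = 12

The recursion tree depth is log_2(4096) = 12. At each level, the problem size is divided by 2, so it takes 12 divisions to reduce to a base case of size 1. The algorithm makes 1 recursive call at each level.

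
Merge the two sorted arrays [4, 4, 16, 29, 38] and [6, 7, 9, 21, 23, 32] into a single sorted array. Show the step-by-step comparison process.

Merging process:

Compare 4 vs 6: take 4 from left. Merged: [4]
Compare 4 vs 6: take 4 from left. Merged: [4, 4]
Compare 16 vs 6: take 6 from right. Merged: [4, 4, 6]
Compare 16 vs 7: take 7 from right. Merged: [4, 4, 6, 7]
Compare 16 vs 9: take 9 from right. Merged: [4, 4, 6, 7, 9]
Compare 16 vs 21: take 16 from left. Merged: [4, 4, 6, 7, 9, 16]
Compare 29 vs 21: take 21 from right. Merged: [4, 4, 6, 7, 9, 16, 21]
Compare 29 vs 23: take 23 from right. Merged: [4, 4, 6, 7, 9, 16, 21, 23]
Compare 29 vs 32: take 29 from left. Merged: [4, 4, 6, 7, 9, 16, 21, 23, 29]
Compare 38 vs 32: take 32 from right. Merged: [4, 4, 6, 7, 9, 16, 21, 23, 29, 32]
Append remaining from left: [38]. Merged: [4, 4, 6, 7, 9, 16, 21, 23, 29, 32, 38]

Final merged array: [4, 4, 6, 7, 9, 16, 21, 23, 29, 32, 38]
Total comparisons: 10

The merged array is [4, 4, 6, 7, 9, 16, 21, 23, 29, 32, 38], requiring 10 comparisons. The merge step runs in O(n) time where n is the total number of elements.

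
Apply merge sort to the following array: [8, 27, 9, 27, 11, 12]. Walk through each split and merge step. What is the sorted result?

Merge sort trace:

Split: [8, 27, 9, 27, 11, 12] -> [8, 27, 9] and [27, 11, 12]
  Split: [8, 27, 9] -> [8] and [27, 9]
    Split: [27, 9] -> [27] and [9]
    Merge: [27] + [9] -> [9, 27]
  Merge: [8] + [9, 27] -> [8, 9, 27]
  Split: [27, 11, 12] -> [27] and [11, 12]
    Split: [11, 12] -> [11] and [12]
    Merge: [11] + [12] -> [11, 12]
  Merge: [27] + [11, 12] -> [11, 12, 27]
Merge: [8, 9, 27] + [11, 12, 27] -> [8, 9, 11, 12, 27, 27]

Final sorted array: [8, 9, 11, 12, 27, 27]

The merge sort proceeds by recursively splitting the array and merging sorted halves.
After all merges, the sorted array is [8, 9, 11, 12, 27, 27].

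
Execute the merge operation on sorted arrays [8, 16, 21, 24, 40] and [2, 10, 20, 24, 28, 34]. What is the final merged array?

Merging process:

Compare 8 vs 2: take 2 from right. Merged: [2]
Compare 8 vs 10: take 8 from left. Merged: [2, 8]
Compare 16 vs 10: take 10 from right. Merged: [2, 8, 10]
Compare 16 vs 20: take 16 from left. Merged: [2, 8, 10, 16]
Compare 21 vs 20: take 20 from right. Merged: [2, 8, 10, 16, 20]
Compare 21 vs 24: take 21 from left. Merged: [2, 8, 10, 16, 20, 21]
Compare 24 vs 24: take 24 from left. Merged: [2, 8, 10, 16, 20, 21, 24]
Compare 40 vs 24: take 24 from right. Merged: [2, 8, 10, 16, 20, 21, 24, 24]
Compare 40 vs 28: take 28 from right. Merged: [2, 8, 10, 16, 20, 21, 24, 24, 28]
Compare 40 vs 34: take 34 from right. Merged: [2, 8, 10, 16, 20, 21, 24, 24, 28, 34]
Append remaining from left: [40]. Merged: [2, 8, 10, 16, 20, 21, 24, 24, 28, 34, 40]

Final merged array: [2, 8, 10, 16, 20, 21, 24, 24, 28, 34, 40]
Total comparisons: 10

The merged array is [2, 8, 10, 16, 20, 21, 24, 24, 28, 34, 40], requiring 10 comparisons. The merge step runs in O(n) time where n is the total number of elements.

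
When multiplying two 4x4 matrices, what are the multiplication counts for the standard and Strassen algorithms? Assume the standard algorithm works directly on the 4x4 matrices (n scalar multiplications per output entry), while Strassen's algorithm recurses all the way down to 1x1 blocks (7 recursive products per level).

Matrix multiplication for 4x4 matrices:

Standard algorithm: 4^3 = 64 multiplications
Strassen's algorithm: 7^(log2(4)) = 7^2 = 49 multiplications
Savings: 64 - 49 = 15 multiplications

Standard: 64 multiplications (4^3). Strassen: 49 multiplications (7^2). Strassen reduces 8 recursive multiplications to 7 at each level.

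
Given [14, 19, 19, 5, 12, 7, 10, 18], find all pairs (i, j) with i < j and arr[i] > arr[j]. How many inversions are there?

Finding inversions in [14, 19, 19, 5, 12, 7, 10, 18]:

(0, 3): arr[0]=14 > arr[3]=5
(0, 4): arr[0]=14 > arr[4]=12
(0, 5): arr[0]=14 > arr[5]=7
(0, 6): arr[0]=14 > arr[6]=10
(1, 3): arr[1]=19 > arr[3]=5
(1, 4): arr[1]=19 > arr[4]=12
(1, 5): arr[1]=19 > arr[5]=7
(1, 6): arr[1]=19 > arr[6]=10
(1, 7): arr[1]=19 > arr[7]=18
(2, 3): arr[2]=19 > arr[3]=5
(2, 4): arr[2]=19 > arr[4]=12
(2, 5): arr[2]=19 > arr[5]=7
(2, 6): arr[2]=19 > arr[6]=10
(2, 7): arr[2]=19 > arr[7]=18
(4, 5): arr[4]=12 > arr[5]=7
(4, 6): arr[4]=12 > arr[6]=10

Total inversions: 16

The array has 16 inversion(s): (0,3), (0,4), (0,5), (0,6), (1,3), (1,4), (1,5), (1,6), (1,7), (2,3), (2,4), (2,5), (2,6), (2,7), (4,5), (4,6). Each pair (i,j) satisfies i < j and arr[i] > arr[j].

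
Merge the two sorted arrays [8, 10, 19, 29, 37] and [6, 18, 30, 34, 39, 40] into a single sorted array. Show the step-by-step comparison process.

Merging process:

Compare 8 vs 6: take 6 from right. Merged: [6]
Compare 8 vs 18: take 8 from left. Merged: [6, 8]
Compare 10 vs 18: take 10 from left. Merged: [6, 8, 10]
Compare 19 vs 18: take 18 from right. Merged: [6, 8, 10, 18]
Compare 19 vs 30: take 19 from left. Merged: [6, 8, 10, 18, 19]
Compare 29 vs 30: take 29 from left. Merged: [6, 8, 10, 18, 19, 29]
Compare 37 vs 30: take 30 from right. Merged: [6, 8, 10, 18, 19, 29, 30]
Compare 37 vs 34: take 34 from right. Merged: [6, 8, 10, 18, 19, 29, 30, 34]
Compare 37 vs 39: take 37 from left. Merged: [6, 8, 10, 18, 19, 29, 30, 34, 37]
Append remaining from right: [39, 40]. Merged: [6, 8, 10, 18, 19, 29, 30, 34, 37, 39, 40]

Final merged array: [6, 8, 10, 18, 19, 29, 30, 34, 37, 39, 40]
Total comparisons: 9

The merged array is [6, 8, 10, 18, 19, 29, 30, 34, 37, 39, 40], requiring 9 comparisons. The merge step runs in O(n) time where n is the total number of elements.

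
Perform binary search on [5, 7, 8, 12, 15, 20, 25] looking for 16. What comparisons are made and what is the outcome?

Binary search for 16 in [5, 7, 8, 12, 15, 20, 25]:

lo=0, hi=6, mid=3, arr[mid]=12 -> 12 < 16, search right half
lo=4, hi=6, mid=5, arr[mid]=20 -> 20 > 16, search left half
lo=4, hi=4, mid=4, arr[mid]=15 -> 15 < 16, search right half
lo=5 > hi=4, target 16 not found

Binary search determines that 16 is not in the array after 3 comparisons. The search space was exhausted without finding the target.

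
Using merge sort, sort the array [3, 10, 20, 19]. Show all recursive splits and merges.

Merge sort trace:

Split: [3, 10, 20, 19] -> [3, 10] and [20, 19]
  Split: [3, 10] -> [3] and [10]
  Merge: [3] + [10] -> [3, 10]
  Split: [20, 19] -> [20] and [19]
  Merge: [20] + [19] -> [19, 20]
Merge: [3, 10] + [19, 20] -> [3, 10, 19, 20]

Final sorted array: [3, 10, 19, 20]

The merge sort proceeds by recursively splitting the array and merging sorted halves.
After all merges, the sorted array is [3, 10, 19, 20].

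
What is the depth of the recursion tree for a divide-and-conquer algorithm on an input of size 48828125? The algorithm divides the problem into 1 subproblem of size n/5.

For divide and conquer with division factor 5:

Problem sizes at each level:
Level 0: 48828125
Level 1: 9765625
Level 2: 1953125
Level 3: 390625
Level 4: 78125
Level 5: 15625
Level 6: 3125
Level 7: 625
Level 8: 125
Level 9: 25
Level 10: 5
Level 11: 1

The root is level 0 and the size-1 base case is level 11 (the tree spans levels 0 through 11, i.e. 12 levels counting the root), so the depth is the number of divisions: log_5(48828125) = 11

The recursion tree depth is log_5(48828125) = 11. At each level, the problem size is divided by 5, so it takes 11 divisions to reduce to a base case of size 1. The algorithm makes 1 recursive call at each level.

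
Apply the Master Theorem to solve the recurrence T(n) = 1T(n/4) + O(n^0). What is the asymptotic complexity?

Master Theorem for T(n) = 1T(n/4) + O(n^0):

a = 1, b = 4, c = 0
log_b(a) = log_4(1) = 0.0000

Case 2: c = 0 = log_4(1) = 0.0000
T(n) = O(n^0 log n) = O(log n)

For T(n) = 1T(n/4) + O(n^0): log_4(1) = 0.0000. This is Case 2 of the Master Theorem (c = log_b(a), equal work at all levels), giving O(log n).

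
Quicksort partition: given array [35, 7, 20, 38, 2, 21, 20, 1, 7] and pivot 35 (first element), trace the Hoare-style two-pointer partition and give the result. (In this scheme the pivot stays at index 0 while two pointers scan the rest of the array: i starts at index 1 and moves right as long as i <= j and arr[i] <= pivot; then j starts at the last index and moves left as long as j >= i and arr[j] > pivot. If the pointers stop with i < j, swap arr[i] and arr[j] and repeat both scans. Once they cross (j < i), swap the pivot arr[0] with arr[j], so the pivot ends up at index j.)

Hoare-style two-pointer partition with pivot = 35:

Initial array: [35, 7, 20, 38, 2, 21, 20, 1, 7]

Pointers start at i = 1, j = 8.
i stops at index 3 (arr[3]=38 > 35), j stops at index 8 (arr[8]=7 <= 35): swap arr[3] and arr[8], array becomes [35, 7, 20, 7, 2, 21, 20, 1, 38]
i ends at 8, j ends at 7: the pointers have crossed (j < i), so scanning stops.

Swap pivot arr[0] with arr[7] to place pivot at position 7: [1, 7, 20, 7, 2, 21, 20, 35, 38]
Pivot position: 7

After partitioning with pivot 35, the array becomes [1, 7, 20, 7, 2, 21, 20, 35, 38]. The pivot is placed at index 7. All elements to the left of the pivot are <= 35, and all elements to the right are > 35.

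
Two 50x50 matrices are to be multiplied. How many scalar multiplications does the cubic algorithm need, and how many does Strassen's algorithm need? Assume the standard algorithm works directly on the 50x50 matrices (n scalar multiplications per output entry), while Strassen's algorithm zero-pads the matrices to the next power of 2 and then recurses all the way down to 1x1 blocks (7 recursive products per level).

Matrix multiplication for 50x50 matrices:

Strassen's algorithm requires power-of-2 dimensions. Pad 50x50 to 64x64 (next power of 2).

Standard algorithm: 50^3 = 125000 multiplications
Strassen's algorithm: 7^(log2(64)) = 7^6 = 117649 multiplications
Savings: 125000 - 117649 = 7351 multiplications

Standard: 125000 multiplications (50^3). Strassen: 117649 multiplications (7^6, after padding to 64x64). Strassen reduces 8 recursive multiplications to 7 at each level.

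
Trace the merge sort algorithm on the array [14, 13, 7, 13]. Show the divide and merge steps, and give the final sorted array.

Merge sort trace:

Split: [14, 13, 7, 13] -> [14, 13] and [7, 13]
  Split: [14, 13] -> [14] and [13]
  Merge: [14] + [13] -> [13, 14]
  Split: [7, 13] -> [7] and [13]
  Merge: [7] + [13] -> [7, 13]
Merge: [13, 14] + [7, 13] -> [7, 13, 13, 14]

Final sorted array: [7, 13, 13, 14]

The merge sort proceeds by recursively splitting the array and merging sorted halves.
After all merges, the sorted array is [7, 13, 13, 14].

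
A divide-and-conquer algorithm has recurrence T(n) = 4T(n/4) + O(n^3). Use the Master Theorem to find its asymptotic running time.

Master Theorem for T(n) = 4T(n/4) + O(n^3):

a = 4, b = 4, c = 3
log_b(a) = log_4(4) = 1.0000

Case 3: c = 3 > log_4(4) = 1.0000
T(n) = O(n^3) = O(n^3)

For T(n) = 4T(n/4) + O(n^3): log_4(4) = 1.0000. This is Case 3 of the Master Theorem (c > log_b(a), work dominated by root), giving O(n^3).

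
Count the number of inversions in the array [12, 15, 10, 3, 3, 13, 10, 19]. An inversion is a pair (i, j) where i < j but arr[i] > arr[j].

Finding inversions in [12, 15, 10, 3, 3, 13, 10, 19]:

(0, 2): arr[0]=12 > arr[2]=10
(0, 3): arr[0]=12 > arr[3]=3
(0, 4): arr[0]=12 > arr[4]=3
(0, 6): arr[0]=12 > arr[6]=10
(1, 2): arr[1]=15 > arr[2]=10
(1, 3): arr[1]=15 > arr[3]=3
(1, 4): arr[1]=15 > arr[4]=3
(1, 5): arr[1]=15 > arr[5]=13
(1, 6): arr[1]=15 > arr[6]=10
(2, 3): arr[2]=10 > arr[3]=3
(2, 4): arr[2]=10 > arr[4]=3
(5, 6): arr[5]=13 > arr[6]=10

Total inversions: 12

The array has 12 inversion(s): (0,2), (0,3), (0,4), (0,6), (1,2), (1,3), (1,4), (1,5), (1,6), (2,3), (2,4), (5,6). Each pair (i,j) satisfies i < j and arr[i] > arr[j].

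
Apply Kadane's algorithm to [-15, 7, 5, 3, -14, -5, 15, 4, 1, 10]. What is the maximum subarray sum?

Using Kadane's algorithm on [-15, 7, 5, 3, -14, -5, 15, 4, 1, 10]:

Scanning through the array:
Position 1 (value 7): max_ending_here = 7, max_so_far = 7
Position 2 (value 5): max_ending_here = 12, max_so_far = 12
Position 3 (value 3): max_ending_here = 15, max_so_far = 15
Position 4 (value -14): max_ending_here = 1, max_so_far = 15
Position 5 (value -5): max_ending_here = -4, max_so_far = 15
Position 6 (value 15): max_ending_here = 15, max_so_far = 15
Position 7 (value 4): max_ending_here = 19, max_so_far = 19
Position 8 (value 1): max_ending_here = 20, max_so_far = 20
Position 9 (value 10): max_ending_here = 30, max_so_far = 30

Maximum subarray: [15, 4, 1, 10]
Maximum sum: 30

The maximum subarray is [15, 4, 1, 10] with sum 30. This subarray runs from index 6 to index 9.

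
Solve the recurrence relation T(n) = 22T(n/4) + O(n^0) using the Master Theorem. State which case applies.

Master Theorem for T(n) = 22T(n/4) + O(n^0):

a = 22, b = 4, c = 0
log_b(a) = log_4(22) = 2.2297

Case 1: c = 0 < log_4(22) = 2.2297
T(n) = O(n^(log_4 22))

For T(n) = 22T(n/4) + O(n^0): log_4(22) = 2.2297. This is Case 1 of the Master Theorem (c < log_b(a), work dominated by leaves), giving O(n^(log_4 22)).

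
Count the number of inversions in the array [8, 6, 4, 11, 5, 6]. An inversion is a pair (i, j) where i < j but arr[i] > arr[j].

Finding inversions in [8, 6, 4, 11, 5, 6]:

(0, 1): arr[0]=8 > arr[1]=6
(0, 2): arr[0]=8 > arr[2]=4
(0, 4): arr[0]=8 > arr[4]=5
(0, 5): arr[0]=8 > arr[5]=6
(1, 2): arr[1]=6 > arr[2]=4
(1, 4): arr[1]=6 > arr[4]=5
(3, 4): arr[3]=11 > arr[4]=5
(3, 5): arr[3]=11 > arr[5]=6

Total inversions: 8

The array has 8 inversion(s): (0,1), (0,2), (0,4), (0,5), (1,2), (1,4), (3,4), (3,5). Each pair (i,j) satisfies i < j and arr[i] > arr[j].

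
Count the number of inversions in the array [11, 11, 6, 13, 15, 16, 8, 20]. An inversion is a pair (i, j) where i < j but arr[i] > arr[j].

Finding inversions in [11, 11, 6, 13, 15, 16, 8, 20]:

(0, 2): arr[0]=11 > arr[2]=6
(0, 6): arr[0]=11 > arr[6]=8
(1, 2): arr[1]=11 > arr[2]=6
(1, 6): arr[1]=11 > arr[6]=8
(3, 6): arr[3]=13 > arr[6]=8
(4, 6): arr[4]=15 > arr[6]=8
(5, 6): arr[5]=16 > arr[6]=8

Total inversions: 7

The array has 7 inversion(s): (0,2), (0,6), (1,2), (1,6), (3,6), (4,6), (5,6). Each pair (i,j) satisfies i < j and arr[i] > arr[j].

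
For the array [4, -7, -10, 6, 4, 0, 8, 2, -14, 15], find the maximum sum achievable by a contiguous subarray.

Using Kadane's algorithm on [4, -7, -10, 6, 4, 0, 8, 2, -14, 15]:

Scanning through the array:
Position 1 (value -7): max_ending_here = -3, max_so_far = 4
Position 2 (value -10): max_ending_here = -10, max_so_far = 4
Position 3 (value 6): max_ending_here = 6, max_so_far = 6
Position 4 (value 4): max_ending_here = 10, max_so_far = 10
Position 5 (value 0): max_ending_here = 10, max_so_far = 10
Position 6 (value 8): max_ending_here = 18, max_so_far = 18
Position 7 (value 2): max_ending_here = 20, max_so_far = 20
Position 8 (value -14): max_ending_here = 6, max_so_far = 20
Position 9 (value 15): max_ending_here = 21, max_so_far = 21

Maximum subarray: [6, 4, 0, 8, 2, -14, 15]
Maximum sum: 21

The maximum subarray is [6, 4, 0, 8, 2, -14, 15] with sum 21. This subarray runs from index 3 to index 9.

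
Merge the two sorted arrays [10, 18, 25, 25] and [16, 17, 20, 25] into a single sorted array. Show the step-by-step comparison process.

Merging process:

Compare 10 vs 16: take 10 from left. Merged: [10]
Compare 18 vs 16: take 16 from right. Merged: [10, 16]
Compare 18 vs 17: take 17 from right. Merged: [10, 16, 17]
Compare 18 vs 20: take 18 from left. Merged: [10, 16, 17, 18]
Compare 25 vs 20: take 20 from right. Merged: [10, 16, 17, 18, 20]
Compare 25 vs 25: take 25 from left. Merged: [10, 16, 17, 18, 20, 25]
Compare 25 vs 25: take 25 from left. Merged: [10, 16, 17, 18, 20, 25, 25]
Append remaining from right: [25]. Merged: [10, 16, 17, 18, 20, 25, 25, 25]

Final merged array: [10, 16, 17, 18, 20, 25, 25, 25]
Total comparisons: 7

The merged array is [10, 16, 17, 18, 20, 25, 25, 25], requiring 7 comparisons. The merge step runs in O(n) time where n is the total number of elements.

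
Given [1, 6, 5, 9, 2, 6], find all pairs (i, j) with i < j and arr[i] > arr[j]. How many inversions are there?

Finding inversions in [1, 6, 5, 9, 2, 6]:

(1, 2): arr[1]=6 > arr[2]=5
(1, 4): arr[1]=6 > arr[4]=2
(2, 4): arr[2]=5 > arr[4]=2
(3, 4): arr[3]=9 > arr[4]=2
(3, 5): arr[3]=9 > arr[5]=6

Total inversions: 5

The array has 5 inversion(s): (1,2), (1,4), (2,4), (3,4), (3,5). Each pair (i,j) satisfies i < j and arr[i] > arr[j].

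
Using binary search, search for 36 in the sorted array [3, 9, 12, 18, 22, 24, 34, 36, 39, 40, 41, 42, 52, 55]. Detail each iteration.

Binary search for 36 in [3, 9, 12, 18, 22, 24, 34, 36, 39, 40, 41, 42, 52, 55]:

lo=0, hi=13, mid=6, arr[mid]=34 -> 34 < 36, search right half
lo=7, hi=13, mid=10, arr[mid]=41 -> 41 > 36, search left half
lo=7, hi=9, mid=8, arr[mid]=39 -> 39 > 36, search left half
lo=7, hi=7, mid=7, arr[mid]=36 -> Found target at index 7!

Binary search finds 36 at index 7 after 4 comparisons. The search repeatedly halves the search space by comparing with the middle element.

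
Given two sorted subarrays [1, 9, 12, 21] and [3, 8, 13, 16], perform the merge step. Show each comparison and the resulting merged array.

Merging process:

Compare 1 vs 3: take 1 from left. Merged: [1]
Compare 9 vs 3: take 3 from right. Merged: [1, 3]
Compare 9 vs 8: take 8 from right. Merged: [1, 3, 8]
Compare 9 vs 13: take 9 from left. Merged: [1, 3, 8, 9]
Compare 12 vs 13: take 12 from left. Merged: [1, 3, 8, 9, 12]
Compare 21 vs 13: take 13 from right. Merged: [1, 3, 8, 9, 12, 13]
Compare 21 vs 16: take 16 from right. Merged: [1, 3, 8, 9, 12, 13, 16]
Append remaining from left: [21]. Merged: [1, 3, 8, 9, 12, 13, 16, 21]

Final merged array: [1, 3, 8, 9, 12, 13, 16, 21]
Total comparisons: 7

The merged array is [1, 3, 8, 9, 12, 13, 16, 21], requiring 7 comparisons. The merge step runs in O(n) time where n is the total number of elements.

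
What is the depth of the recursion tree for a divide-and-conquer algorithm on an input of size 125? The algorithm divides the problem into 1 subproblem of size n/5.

For divide and conquer with division factor 5:

Problem sizes at each level:
Level 0: 125
Level 1: 25
Level 2: 5
Level 3: 1

The root is level 0 and the size-1 base case is level 3 (the tree spans levels 0 through 3, i.e. 4 levels counting the root), so the depth is the number of divisions: log_5(125) = 3

The recursion tree depth is log_5(125) = 3. At each level, the problem size is divided by 5, so it takes 3 divisions to reduce to a base case of size 1. The algorithm makes 1 recursive call at each level.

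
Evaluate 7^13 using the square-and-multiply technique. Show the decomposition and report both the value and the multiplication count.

Computing 7^13 by squaring (build up from 7^1; each line after the first costs one multiplication):

7^1 = 7
7^2 = (7^1)^2 = 7^2 = 49
7^3 = 7 * 7^2 = 7 * 49 = 343
7^6 = (7^3)^2 = 343^2 = 117649
7^12 = (7^6)^2 = 117649^2 = 13841287201
7^13 = 7 * 7^12 = 7 * 13841287201 = 96889010407

Result: 96889010407
Multiplications needed: 5 (5 lines after 7^1)

7^13 = 96889010407. Using exponentiation by squaring, this requires 5 multiplications. The key idea: if the exponent is even, square the half-power; if odd, multiply by the base once.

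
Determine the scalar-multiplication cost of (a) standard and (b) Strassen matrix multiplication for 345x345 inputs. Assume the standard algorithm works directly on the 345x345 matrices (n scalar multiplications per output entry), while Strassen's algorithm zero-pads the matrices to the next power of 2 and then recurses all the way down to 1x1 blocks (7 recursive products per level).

Matrix multiplication for 345x345 matrices:

Strassen's algorithm requires power-of-2 dimensions. Pad 345x345 to 512x512 (next power of 2).

Standard algorithm: 345^3 = 41063625 multiplications
Strassen's algorithm: 7^(log2(512)) = 7^9 = 40353607 multiplications
Savings: 41063625 - 40353607 = 710018 multiplications

Standard: 41063625 multiplications (345^3). Strassen: 40353607 multiplications (7^9, after padding to 512x512). Strassen reduces 8 recursive multiplications to 7 at each level.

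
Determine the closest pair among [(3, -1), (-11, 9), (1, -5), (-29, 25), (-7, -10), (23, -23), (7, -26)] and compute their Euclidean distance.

Computing all pairwise distances among 7 points:

d((3, -1), (-11, 9)) = 17.2047
d((3, -1), (1, -5)) = 4.4721 <-- minimum
d((3, -1), (-29, 25)) = 41.2311
d((3, -1), (-7, -10)) = 13.4536
d((3, -1), (23, -23)) = 29.7321
d((3, -1), (7, -26)) = 25.318
d((-11, 9), (1, -5)) = 18.4391
d((-11, 9), (-29, 25)) = 24.0832
d((-11, 9), (-7, -10)) = 19.4165
d((-11, 9), (23, -23)) = 46.6905
d((-11, 9), (7, -26)) = 39.3573
d((1, -5), (-29, 25)) = 42.4264
d((1, -5), (-7, -10)) = 9.434
d((1, -5), (23, -23)) = 28.4253
d((1, -5), (7, -26)) = 21.8403
d((-29, 25), (-7, -10)) = 41.3401
d((-29, 25), (23, -23)) = 70.7672
d((-29, 25), (7, -26)) = 62.426
d((-7, -10), (23, -23)) = 32.6956
d((-7, -10), (7, -26)) = 21.2603
d((23, -23), (7, -26)) = 16.2788

Closest pair: (3, -1) and (1, -5) with distance 4.4721

The closest pair is (3, -1) and (1, -5) with Euclidean distance 4.4721. For 7 points, brute-force pairwise comparison is shown above. For large n, the divide-and-conquer algorithm (sort by x, recurse on halves, check the dividing strip) achieves O(n log n).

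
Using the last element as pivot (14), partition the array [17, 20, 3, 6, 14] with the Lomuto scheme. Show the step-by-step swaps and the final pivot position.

Lomuto partition with pivot = 14:

Initial array: [17, 20, 3, 6, 14]

arr[0]=17 > 14: no swap
arr[1]=20 > 14: no swap
arr[2]=3 <= 14: swap with position 0, array becomes [3, 20, 17, 6, 14]
arr[3]=6 <= 14: swap with position 1, array becomes [3, 6, 17, 20, 14]

Place pivot at position 2: [3, 6, 14, 20, 17]
Pivot position: 2

After partitioning with pivot 14, the array becomes [3, 6, 14, 20, 17]. The pivot is placed at index 2. All elements to the left of the pivot are <= 14, and all elements to the right are > 14.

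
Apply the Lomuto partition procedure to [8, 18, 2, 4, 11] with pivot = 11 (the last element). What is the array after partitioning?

Lomuto partition with pivot = 11:

Initial array: [8, 18, 2, 4, 11]

arr[0]=8 <= 11: swap with position 0, array becomes [8, 18, 2, 4, 11]
arr[1]=18 > 11: no swap
arr[2]=2 <= 11: swap with position 1, array becomes [8, 2, 18, 4, 11]
arr[3]=4 <= 11: swap with position 2, array becomes [8, 2, 4, 18, 11]

Place pivot at position 3: [8, 2, 4, 11, 18]
Pivot position: 3

After partitioning with pivot 11, the array becomes [8, 2, 4, 11, 18]. The pivot is placed at index 3. All elements to the left of the pivot are <= 11, and all elements to the right are > 11.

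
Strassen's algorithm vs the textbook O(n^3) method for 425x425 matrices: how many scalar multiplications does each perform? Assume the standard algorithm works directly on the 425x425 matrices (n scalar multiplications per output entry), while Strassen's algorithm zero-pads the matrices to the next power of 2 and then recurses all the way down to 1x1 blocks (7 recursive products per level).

Matrix multiplication for 425x425 matrices:

Strassen's algorithm requires power-of-2 dimensions. Pad 425x425 to 512x512 (next power of 2).

Standard algorithm: 425^3 = 76765625 multiplications
Strassen's algorithm: 7^(log2(512)) = 7^9 = 40353607 multiplications
Savings: 76765625 - 40353607 = 36412018 multiplications

Standard: 76765625 multiplications (425^3). Strassen: 40353607 multiplications (7^9, after padding to 512x512). Strassen reduces 8 recursive multiplications to 7 at each level.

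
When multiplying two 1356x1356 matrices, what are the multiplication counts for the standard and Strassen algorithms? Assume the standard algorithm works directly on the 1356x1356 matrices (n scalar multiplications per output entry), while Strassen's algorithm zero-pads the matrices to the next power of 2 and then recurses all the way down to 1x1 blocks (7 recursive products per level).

Matrix multiplication for 1356x1356 matrices:

Strassen's algorithm requires power-of-2 dimensions. Pad 1356x1356 to 2048x2048 (next power of 2).

Standard algorithm: 1356^3 = 2493326016 multiplications
Strassen's algorithm: 7^(log2(2048)) = 7^11 = 1977326743 multiplications
Savings: 2493326016 - 1977326743 = 515999273 multiplications

Standard: 2493326016 multiplications (1356^3). Strassen: 1977326743 multiplications (7^11, after padding to 2048x2048). Strassen reduces 8 recursive multiplications to 7 at each level.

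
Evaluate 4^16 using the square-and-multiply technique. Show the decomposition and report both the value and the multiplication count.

Computing 4^16 by squaring (build up from 4^1; each line after the first costs one multiplication):

4^1 = 4
4^2 = (4^1)^2 = 4^2 = 16
4^4 = (4^2)^2 = 16^2 = 256
4^8 = (4^4)^2 = 256^2 = 65536
4^16 = (4^8)^2 = 65536^2 = 4294967296

Result: 4294967296
Multiplications needed: 4 (4 lines after 4^1)

4^16 = 4294967296. Using exponentiation by squaring, this requires 4 multiplications. The key idea: if the exponent is even, square the half-power; if odd, multiply by the base once.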